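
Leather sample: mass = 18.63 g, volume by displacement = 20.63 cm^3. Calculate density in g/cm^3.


Density = mass / volume
Density = 18.63 / 20.63 = 0.903 g/cm^3


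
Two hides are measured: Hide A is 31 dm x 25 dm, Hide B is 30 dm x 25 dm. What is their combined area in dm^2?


1525 dm^2


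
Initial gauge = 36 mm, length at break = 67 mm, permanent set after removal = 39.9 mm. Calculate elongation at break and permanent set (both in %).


Elongation at break = 86.1%
Permanent set = 10.8%

Elongation at break = (67 - 36) / 36 x 100 = 86.1%
Permanent set = (39.9 - 36) / 36 x 100 = 10.8%


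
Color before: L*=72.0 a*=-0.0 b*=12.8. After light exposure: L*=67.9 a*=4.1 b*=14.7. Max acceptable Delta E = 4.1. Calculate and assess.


dL = -4.1, da = 4.1, db = 1.9
dE = sqrt((-4.1)^2 + (4.1)^2 + (1.9)^2) = 6.10
Max = 4.1
Passes: No


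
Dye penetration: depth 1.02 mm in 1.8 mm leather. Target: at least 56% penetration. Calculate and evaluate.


Penetration = 1.02 / 1.8 x 100 = 56.7%
Target: 56%
Meets target: Yes


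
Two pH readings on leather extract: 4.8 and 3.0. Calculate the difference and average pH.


Difference = |4.8 - 3.0| = 1.8
Average = (4.8 + 3.0) / 2 = 3.90


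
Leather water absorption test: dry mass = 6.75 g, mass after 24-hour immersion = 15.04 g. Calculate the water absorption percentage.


Water absorbed = 15.04 - 6.75 = 8.29 g
WA% = 8.29 / 6.75 x 100 = 122.8%


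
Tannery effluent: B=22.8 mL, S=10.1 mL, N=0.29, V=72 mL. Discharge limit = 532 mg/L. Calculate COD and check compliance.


COD = (22.8 - 10.1) x 0.29 x 8000 / 72 = 409.2 mg/L
Limit: 532 mg/L
Compliant: Yes


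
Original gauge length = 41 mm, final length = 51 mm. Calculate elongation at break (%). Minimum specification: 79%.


Elongation = 24.4%
Meets spec: No


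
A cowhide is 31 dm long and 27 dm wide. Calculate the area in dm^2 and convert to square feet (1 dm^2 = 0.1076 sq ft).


Area = 31 x 27 = 837 dm^2
Conversion: 837 x 0.1076 = 90.06 sq ft


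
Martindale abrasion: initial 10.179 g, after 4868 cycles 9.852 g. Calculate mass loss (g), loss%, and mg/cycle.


Loss = 10.179 - 9.852 = 0.327 g
Loss% = 0.327 / 10.179 x 100 = 3.21%
Rate = 0.327 / 4868 x 1000 = 0.067 mg/cycle


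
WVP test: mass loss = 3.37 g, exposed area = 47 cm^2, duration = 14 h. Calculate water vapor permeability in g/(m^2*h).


WVP = mass_loss / (area x time) x 10000
WVP = 3.37 / (47 x 14) x 10000
WVP = 3.37 / 658 x 10000 = 51.22 g/(m^2*h)


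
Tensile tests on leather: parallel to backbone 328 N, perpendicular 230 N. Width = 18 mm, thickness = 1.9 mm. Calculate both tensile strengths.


Area = 18 x 1.9 = 34.2 mm^2
TS (parallel) = 328 / 34.2 = 9.59 N/mm^2
TS (perpendicular) = 230 / 34.2 = 6.73 N/mm^2


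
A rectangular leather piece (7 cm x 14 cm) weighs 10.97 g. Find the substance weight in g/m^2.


Area = 7 x 14 = 98 cm^2
SW = 10.97 / 98 x 10000 = 1119.4 g/m^2


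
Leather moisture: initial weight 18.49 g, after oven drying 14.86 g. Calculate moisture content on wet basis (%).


Moisture = 18.49 - 14.86 = 3.63 g
MC = 3.63 / 18.49 x 100 = 19.6%


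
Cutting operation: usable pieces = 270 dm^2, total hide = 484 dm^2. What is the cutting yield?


Yield = usable / total x 100
Yield = 270 / 484 x 100 = 55.8%


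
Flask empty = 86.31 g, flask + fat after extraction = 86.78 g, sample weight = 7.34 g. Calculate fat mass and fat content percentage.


Fat mass = 0.47 g
Fat content = 6.4%


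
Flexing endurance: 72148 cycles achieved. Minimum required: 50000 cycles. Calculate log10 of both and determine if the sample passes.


log10(72148) = 4.86
log10(50000) = 4.70
Passes: Yes


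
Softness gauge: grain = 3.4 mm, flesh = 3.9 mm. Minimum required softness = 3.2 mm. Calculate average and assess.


Average = (3.4 + 3.9) / 2 = 3.65 mm
Minimum = 3.2 mm
Meets requirement: Yes


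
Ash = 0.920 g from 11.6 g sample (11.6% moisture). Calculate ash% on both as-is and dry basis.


As-is ash = 7.93%
Dry-basis ash = 8.97%


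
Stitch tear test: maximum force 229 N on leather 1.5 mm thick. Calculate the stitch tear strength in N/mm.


152.7 N/mm

Stitch tear strength = force / thickness
STS = 229 / 1.5 = 152.7 N/mm


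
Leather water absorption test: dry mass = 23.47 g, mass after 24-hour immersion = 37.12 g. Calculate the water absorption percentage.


Water absorbed = 37.12 - 23.47 = 13.65 g
WA% = 13.65 / 23.47 x 100 = 58.2%


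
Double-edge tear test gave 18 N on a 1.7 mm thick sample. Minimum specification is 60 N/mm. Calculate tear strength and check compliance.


Tear strength = 18 / 1.7 = 10.6 N/mm
Required minimum = 60 N/mm
Compliant: No


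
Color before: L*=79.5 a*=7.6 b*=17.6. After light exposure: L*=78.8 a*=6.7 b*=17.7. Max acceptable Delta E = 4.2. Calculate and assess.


Delta E = 1.14
Passes: Yes


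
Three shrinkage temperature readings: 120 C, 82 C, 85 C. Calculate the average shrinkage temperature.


95.7 C


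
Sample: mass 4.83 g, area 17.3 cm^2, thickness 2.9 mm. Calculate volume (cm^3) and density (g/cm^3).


Thickness in cm = 2.9 / 10 = 0.29 cm
Volume = 17.3 x 0.29 = 5.017 cm^3
Density = 4.83 / 5.017 = 0.963 g/cm^3


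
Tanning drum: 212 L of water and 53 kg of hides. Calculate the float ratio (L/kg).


Float ratio = water / hide weight
Ratio = 212 / 53 = 4.0


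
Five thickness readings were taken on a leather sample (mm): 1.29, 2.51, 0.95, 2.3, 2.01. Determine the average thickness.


1.81 mm

Sum = 1.29 + 2.51 + 0.95 + 2.3 + 2.01 = 9.06
Average = 9.06 / 5 = 1.81 mm


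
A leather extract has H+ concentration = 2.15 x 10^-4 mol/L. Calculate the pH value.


pH = 3.67


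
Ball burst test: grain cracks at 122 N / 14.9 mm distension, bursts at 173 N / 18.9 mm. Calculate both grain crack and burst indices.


Crack index = 122 / 14.9 = 8.2 N/mm
Burst index = 173 / 18.9 = 9.2 N/mm


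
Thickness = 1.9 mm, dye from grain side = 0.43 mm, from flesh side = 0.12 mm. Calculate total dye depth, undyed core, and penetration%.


Total dyed = 0.43 + 0.12 = 0.55 mm
Undyed core = 1.9 - 0.55 = 1.35 mm
Penetration = 0.55 / 1.9 x 100 = 28.9%


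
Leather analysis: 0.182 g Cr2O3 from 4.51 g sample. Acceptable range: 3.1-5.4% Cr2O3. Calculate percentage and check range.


Cr2O3 = 4.04%
Within range: Yes

Cr2O3% = 0.182 / 4.51 x 100 = 4.04%
Acceptable range: 3.1 to 5.4%
Within range: Yes


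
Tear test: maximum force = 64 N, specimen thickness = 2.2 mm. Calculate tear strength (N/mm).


Tear strength = force / thickness
Tear = 64 / 2.2 = 29.1 N/mm


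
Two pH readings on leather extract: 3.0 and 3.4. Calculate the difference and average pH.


Difference = 0.4
Average pH = 3.20

Difference = |3.0 - 3.4| = 0.4
Average = (3.0 + 3.4) / 2 = 3.20


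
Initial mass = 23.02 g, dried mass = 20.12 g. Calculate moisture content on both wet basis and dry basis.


Moisture lost = 23.02 - 20.12 = 2.90 g
Wet basis MC = 2.90 / 23.02 x 100 = 12.6%
Dry basis MC = 2.90 / 20.12 x 100 = 14.4%


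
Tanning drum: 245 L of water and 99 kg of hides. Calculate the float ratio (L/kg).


Float ratio = water / hide weight
Ratio = 245 / 99 = 2.5


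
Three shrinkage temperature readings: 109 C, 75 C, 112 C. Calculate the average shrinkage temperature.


98.7 C

Average = (109 + 75 + 112) / 3
Average = 296 / 3 = 98.7 C


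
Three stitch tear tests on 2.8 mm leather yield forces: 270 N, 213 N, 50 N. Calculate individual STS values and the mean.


STS1 = 270 / 2.8 = 96.4 N/mm
STS2 = 213 / 2.8 = 76.1 N/mm
STS3 = 50 / 2.8 = 17.9 N/mm
Mean = (96.4 + 76.1 + 17.9) / 3 = 63.5 N/mm


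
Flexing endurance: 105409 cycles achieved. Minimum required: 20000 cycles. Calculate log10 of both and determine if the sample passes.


Achieved: log10 = 5.02
Required: log10 = 4.30
Passes: Yes


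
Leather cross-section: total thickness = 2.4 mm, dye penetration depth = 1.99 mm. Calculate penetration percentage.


82.9%

Penetration% = 1.99 / 2.4 x 100
Penetration = 82.9%


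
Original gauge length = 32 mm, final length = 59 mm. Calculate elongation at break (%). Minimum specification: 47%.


Elongation = 84.4%
Meets spec: Yes

Extension = 59 - 32 = 27 mm
Elongation = 27 / 32 x 100 = 84.4%
Minimum required: 47%
Meets specification: Yes


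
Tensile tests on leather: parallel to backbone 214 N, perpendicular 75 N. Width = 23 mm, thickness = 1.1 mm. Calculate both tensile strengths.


Parallel = 8.46 N/mm^2
Perpendicular = 2.96 N/mm^2


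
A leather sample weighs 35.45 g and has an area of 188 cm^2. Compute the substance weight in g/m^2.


Substance weight = mass / area x 10000
SW = 35.45 / 188 x 10000
SW = 1885.6 g/m^2


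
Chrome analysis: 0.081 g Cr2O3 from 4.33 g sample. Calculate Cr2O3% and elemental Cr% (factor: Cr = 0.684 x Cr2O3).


Cr2O3 = 1.87%
Cr = 1.28%

Cr2O3% = 0.081 / 4.33 x 100 = 1.87%
Cr% = 1.87 x 0.684 = 1.28%


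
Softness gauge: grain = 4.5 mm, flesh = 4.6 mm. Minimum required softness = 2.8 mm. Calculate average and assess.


Average softness = 4.55 mm
Meets requirement: Yes

Average = (4.5 + 4.6) / 2 = 4.55 mm
Minimum = 2.8 mm
Meets requirement: Yes


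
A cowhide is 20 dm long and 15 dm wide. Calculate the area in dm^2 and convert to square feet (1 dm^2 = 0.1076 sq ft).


300 dm^2
32.28 sq ft


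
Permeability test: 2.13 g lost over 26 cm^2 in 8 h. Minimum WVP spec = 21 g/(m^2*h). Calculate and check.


WVP = 102.40 g/(m^2*h)
Meets specification: Yes


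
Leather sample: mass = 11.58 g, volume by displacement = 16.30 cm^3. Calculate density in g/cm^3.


0.710 g/cm^3

Density = mass / volume
Density = 11.58 / 16.30 = 0.710 g/cm^3


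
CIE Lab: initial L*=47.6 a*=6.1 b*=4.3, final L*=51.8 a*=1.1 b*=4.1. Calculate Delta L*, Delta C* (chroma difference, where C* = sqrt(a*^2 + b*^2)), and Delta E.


Delta L* = 4.2
Delta C* = -3.22
Delta E = 6.53

Delta L* = 51.8 - 47.6 = 4.2
C1* = sqrt((6.1)^2 + (4.3)^2) = 7.463
C2* = sqrt((1.1)^2 + (4.1)^2) = 4.245
Delta C* = 4.245 - 7.463 = -3.22
Delta E = sqrt((4.2)^2 + (-5.0)^2 + (-0.2)^2) = 6.53


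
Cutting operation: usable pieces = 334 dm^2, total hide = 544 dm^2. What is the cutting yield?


61.4%

Yield = usable / total x 100
Yield = 334 / 544 x 100 = 61.4%


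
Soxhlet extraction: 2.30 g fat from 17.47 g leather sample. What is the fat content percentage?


13.2%

Fat content = 2.30 / 17.47 x 100
Fat = 13.2%


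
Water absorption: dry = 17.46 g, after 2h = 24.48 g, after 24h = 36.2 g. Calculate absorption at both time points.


WA (2h) = (24.48 - 17.46) / 17.46 x 100 = 40.2%
WA (24h) = (36.2 - 17.46) / 17.46 x 100 = 107.3%


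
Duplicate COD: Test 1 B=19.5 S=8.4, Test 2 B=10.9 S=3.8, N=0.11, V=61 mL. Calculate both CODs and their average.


COD1 = (19.5 - 8.4) x 0.11 x 8000 / 61 = 160.1 mg/L
COD2 = (10.9 - 3.8) x 0.11 x 8000 / 61 = 102.4 mg/L
Average = (160.1 + 102.4) / 2 = 131.3 mg/L


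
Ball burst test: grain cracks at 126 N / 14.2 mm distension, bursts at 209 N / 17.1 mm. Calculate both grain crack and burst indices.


Crack index = 126 / 14.2 = 8.9 N/mm
Burst index = 209 / 17.1 = 12.2 N/mm


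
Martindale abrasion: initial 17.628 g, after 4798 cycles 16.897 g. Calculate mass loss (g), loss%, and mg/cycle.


Loss = 17.628 - 16.897 = 0.731 g
Loss% = 0.731 / 17.628 x 100 = 4.15%
Rate = 0.731 / 4798 x 1000 = 0.152 mg/cycle


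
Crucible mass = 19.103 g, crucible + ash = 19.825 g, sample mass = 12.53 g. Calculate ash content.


Ash mass = 19.825 - 19.103 = 0.722 g
Ash% = 0.722 / 12.53 x 100 = 5.76%


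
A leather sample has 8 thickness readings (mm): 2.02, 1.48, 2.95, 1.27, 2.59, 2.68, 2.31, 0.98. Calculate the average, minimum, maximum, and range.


Sum = 16.28
Average = 16.28 / 8 = 2.04 mm
Minimum = 0.98 mm
Maximum = 2.95 mm
Range = 2.95 - 0.98 = 1.97 mm


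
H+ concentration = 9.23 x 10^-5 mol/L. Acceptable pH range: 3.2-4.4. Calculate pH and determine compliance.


pH = -log10(9.23 x 10^-5) = 4.03
Range: 3.2 to 4.4
Compliant: Yes


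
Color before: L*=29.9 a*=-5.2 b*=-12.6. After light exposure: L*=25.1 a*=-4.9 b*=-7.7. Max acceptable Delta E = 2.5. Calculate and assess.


dL = -4.8, da = 0.3, db = 4.9
dE = sqrt((-4.8)^2 + (0.3)^2 + (4.9)^2) = 6.87
Max = 2.5
Passes: No


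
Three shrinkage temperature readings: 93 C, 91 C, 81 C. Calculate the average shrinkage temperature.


88.3 C

Average = (93 + 91 + 81) / 3
Average = 265 / 3 = 88.3 C


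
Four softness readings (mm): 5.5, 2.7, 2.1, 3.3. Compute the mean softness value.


3.40 mm

Sum = 5.5 + 2.7 + 2.1 + 3.3
Mean = 13.6 / 4 = 3.40 mm


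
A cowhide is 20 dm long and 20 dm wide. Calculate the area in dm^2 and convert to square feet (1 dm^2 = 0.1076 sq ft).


Area = 20 x 20 = 400 dm^2
Conversion: 400 x 0.1076 = 43.04 sq ft


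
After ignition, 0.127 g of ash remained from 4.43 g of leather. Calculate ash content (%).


2.87%

Ash% = 0.127 / 4.43 x 100
Ash% = 2.87%


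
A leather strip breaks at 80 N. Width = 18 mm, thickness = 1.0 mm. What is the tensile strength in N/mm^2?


4.44 N/mm^2


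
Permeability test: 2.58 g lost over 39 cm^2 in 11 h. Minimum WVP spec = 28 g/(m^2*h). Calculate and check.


WVP = 2.58 / (39 x 11) x 10000 = 60.14 g/(m^2*h)
Minimum: 28 g/(m^2*h)
Meets spec: Yes


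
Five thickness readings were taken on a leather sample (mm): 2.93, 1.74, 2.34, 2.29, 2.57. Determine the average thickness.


Sum = 2.93 + 1.74 + 2.34 + 2.29 + 2.57 = 11.87
Average = 11.87 / 5 = 2.37 mm


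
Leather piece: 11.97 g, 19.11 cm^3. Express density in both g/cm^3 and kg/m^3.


0.626 g/cm^3
626 kg/m^3

Density = 11.97 / 19.11 = 0.626 g/cm^3
Convert: 0.626 x 1000 = 626 kg/m^3


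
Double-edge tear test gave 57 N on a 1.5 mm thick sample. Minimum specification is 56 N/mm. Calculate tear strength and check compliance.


Tear strength = 38.0 N/mm
Compliant: No

Tear strength = 57 / 1.5 = 38.0 N/mm
Required minimum = 56 N/mm
Compliant: No


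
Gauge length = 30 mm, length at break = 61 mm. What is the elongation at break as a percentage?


Extension = 61 - 30 = 31 mm
Elongation = 31 / 30 x 100 = 103.3%


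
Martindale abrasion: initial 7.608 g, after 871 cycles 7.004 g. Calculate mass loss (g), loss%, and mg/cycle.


Mass loss = 0.604 g
Loss = 7.94%
Rate = 0.693 mg/cycle


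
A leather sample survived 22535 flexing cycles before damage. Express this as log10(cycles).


4.35


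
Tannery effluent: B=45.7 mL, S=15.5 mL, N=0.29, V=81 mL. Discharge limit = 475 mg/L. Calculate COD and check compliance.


COD = (45.7 - 15.5) x 0.29 x 8000 / 81 = 865.0 mg/L
Limit: 475 mg/L
Compliant: No


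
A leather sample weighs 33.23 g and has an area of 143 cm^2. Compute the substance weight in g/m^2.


Substance weight = mass / area x 10000
SW = 33.23 / 143 x 10000
SW = 2323.8 g/m^2


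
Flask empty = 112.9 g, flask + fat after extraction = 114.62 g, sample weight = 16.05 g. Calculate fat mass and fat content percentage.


Fat mass = 114.62 - 112.9 = 1.72 g
Fat% = 1.72 / 16.05 x 100 = 10.7%


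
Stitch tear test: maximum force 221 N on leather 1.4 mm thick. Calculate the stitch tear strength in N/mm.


157.9 N/mm

Stitch tear strength = force / thickness
STS = 221 / 1.4 = 157.9 N/mm


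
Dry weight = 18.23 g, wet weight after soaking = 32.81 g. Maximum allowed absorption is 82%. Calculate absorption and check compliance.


Absorption = 80.0%
Compliant: Yes

WA = (32.81 - 18.23) / 18.23 x 100 = 80.0%
Maximum allowed: 82%
Compliant: Yes


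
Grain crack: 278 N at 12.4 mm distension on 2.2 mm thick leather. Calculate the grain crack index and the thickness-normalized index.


Crack index = 278 / 12.4 = 22.4 N/mm
Normalized = 22.4 / 2.2 = 10.2 N/mm per mm


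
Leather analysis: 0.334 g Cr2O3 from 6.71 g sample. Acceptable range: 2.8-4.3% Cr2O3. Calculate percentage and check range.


Cr2O3% = 0.334 / 6.71 x 100 = 4.98%
Acceptable range: 2.8 to 4.3%
Within range: No


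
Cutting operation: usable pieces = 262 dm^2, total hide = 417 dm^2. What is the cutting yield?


62.8%


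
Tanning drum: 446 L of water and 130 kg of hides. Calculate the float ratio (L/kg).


3.4

Float ratio = water / hide weight
Ratio = 446 / 130 = 3.4


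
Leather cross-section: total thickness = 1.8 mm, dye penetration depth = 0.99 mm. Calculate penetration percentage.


55.0%


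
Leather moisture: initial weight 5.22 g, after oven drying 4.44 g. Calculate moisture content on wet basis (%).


Moisture = 5.22 - 4.44 = 0.78 g
MC = 0.78 / 5.22 x 100 = 14.9%


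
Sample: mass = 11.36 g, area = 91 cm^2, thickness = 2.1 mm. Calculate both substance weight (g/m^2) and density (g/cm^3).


Substance weight = 1248.4 g/m^2
Density = 0.594 g/cm^3


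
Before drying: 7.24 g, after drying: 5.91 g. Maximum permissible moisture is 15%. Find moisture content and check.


Moisture content = 18.4%
Acceptable: No

MC = (7.24 - 5.91) / 7.24 x 100 = 18.4%
Maximum: 15%
Acceptable: No


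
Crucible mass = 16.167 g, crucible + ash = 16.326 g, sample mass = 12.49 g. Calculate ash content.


Ash mass = 16.326 - 16.167 = 0.159 g
Ash% = 0.159 / 12.49 x 100 = 1.27%


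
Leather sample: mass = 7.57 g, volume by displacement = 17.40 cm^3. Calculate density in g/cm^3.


Density = mass / volume
Density = 7.57 / 17.40 = 0.435 g/cm^3


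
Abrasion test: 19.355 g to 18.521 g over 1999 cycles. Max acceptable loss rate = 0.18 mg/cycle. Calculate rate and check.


Rate = 0.417 mg/cycle
Passes: No

Loss = 19.355 - 18.521 = 0.834 g
Rate = 0.834 g / 1999 cycles x 1000 = 0.417 mg/cycle
Max = 0.18 mg/cycle
Passes: No


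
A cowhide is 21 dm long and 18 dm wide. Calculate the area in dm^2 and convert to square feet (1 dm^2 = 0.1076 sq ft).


Area = 21 x 18 = 378 dm^2
Conversion: 378 x 0.1076 = 40.67 sq ft


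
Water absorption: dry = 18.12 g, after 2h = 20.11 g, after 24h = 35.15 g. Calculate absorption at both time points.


WA (2h) = (20.11 - 18.12) / 18.12 x 100 = 11.0%
WA (24h) = (35.15 - 18.12) / 18.12 x 100 = 94.0%


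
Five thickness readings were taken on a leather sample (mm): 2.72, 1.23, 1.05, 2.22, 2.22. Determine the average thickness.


1.89 mm


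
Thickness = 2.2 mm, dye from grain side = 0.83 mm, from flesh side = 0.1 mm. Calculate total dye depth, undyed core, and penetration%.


Total dyed = 0.93 mm
Undyed core = 1.27 mm
Penetration = 42.3%


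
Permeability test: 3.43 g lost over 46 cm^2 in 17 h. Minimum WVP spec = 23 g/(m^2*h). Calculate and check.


WVP = 3.43 / (46 x 17) x 10000 = 43.86 g/(m^2*h)
Minimum: 23 g/(m^2*h)
Meets spec: Yes


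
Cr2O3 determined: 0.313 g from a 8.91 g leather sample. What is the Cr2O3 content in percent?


Cr2O3% = 0.313 / 8.91 x 100
Cr2O3% = 3.51%


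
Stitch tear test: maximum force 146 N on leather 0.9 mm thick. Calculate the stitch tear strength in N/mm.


162.2 N/mm


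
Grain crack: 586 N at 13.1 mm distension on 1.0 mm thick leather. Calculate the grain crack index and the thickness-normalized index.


Crack index = 44.7 N/mm
Normalized index = 44.7 N/mm per mm


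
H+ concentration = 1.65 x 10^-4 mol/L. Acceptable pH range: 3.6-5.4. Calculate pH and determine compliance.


pH = -log10(1.65 x 10^-4) = 3.78
Range: 3.6 to 5.4
Compliant: Yes


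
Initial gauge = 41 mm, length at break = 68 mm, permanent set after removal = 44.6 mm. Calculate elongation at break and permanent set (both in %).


Elongation at break = 65.9%
Permanent set = 8.8%

Elongation at break = (68 - 41) / 41 x 100 = 65.9%
Permanent set = (44.6 - 41) / 41 x 100 = 8.8%


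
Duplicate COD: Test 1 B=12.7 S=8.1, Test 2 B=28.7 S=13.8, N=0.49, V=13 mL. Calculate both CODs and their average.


COD1 = (12.7 - 8.1) x 0.49 x 8000 / 13 = 1387.1 mg/L
COD2 = (28.7 - 13.8) x 0.49 x 8000 / 13 = 4492.9 mg/L
Average = (1387.1 + 4492.9) / 2 = 2940.0 mg/L


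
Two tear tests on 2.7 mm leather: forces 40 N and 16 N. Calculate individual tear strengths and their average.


Tear 1 = 40 / 2.7 = 14.8 N/mm
Tear 2 = 16 / 2.7 = 5.9 N/mm
Average = (14.8 + 5.9) / 2 = 10.4 N/mm


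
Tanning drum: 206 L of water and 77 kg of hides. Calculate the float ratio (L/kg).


Float ratio = water / hide weight
Ratio = 206 / 77 = 2.7


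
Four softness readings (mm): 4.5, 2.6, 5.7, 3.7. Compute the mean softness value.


Sum = 4.5 + 2.6 + 5.7 + 3.7
Mean = 16.5 / 4 = 4.13 mm


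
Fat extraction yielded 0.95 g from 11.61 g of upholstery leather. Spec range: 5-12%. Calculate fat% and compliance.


Fat content = 8.2%
Compliant: Yes

Fat% = 0.95 / 11.61 x 100 = 8.2%
Spec range: 5-12%
Compliant: Yes


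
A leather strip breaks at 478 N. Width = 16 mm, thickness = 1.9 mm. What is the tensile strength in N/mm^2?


15.72 N/mm^2

Cross-sectional area = 16 x 1.9 = 30.4 mm^2
Tensile strength = 478 / 30.4 = 15.72 N/mm^2


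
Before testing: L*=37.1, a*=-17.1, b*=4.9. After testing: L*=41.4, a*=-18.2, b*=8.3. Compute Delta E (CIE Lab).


Delta E = 5.59


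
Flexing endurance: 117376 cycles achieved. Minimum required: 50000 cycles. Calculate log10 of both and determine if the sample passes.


log10(117376) = 5.07
log10(50000) = 4.70
Passes: Yes


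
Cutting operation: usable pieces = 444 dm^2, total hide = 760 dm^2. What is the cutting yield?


Yield = usable / total x 100
Yield = 444 / 760 x 100 = 58.4%


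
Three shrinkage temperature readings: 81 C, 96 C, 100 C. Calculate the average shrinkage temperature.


92.3 C

Average = (81 + 96 + 100) / 3
Average = 277 / 3 = 92.3 C


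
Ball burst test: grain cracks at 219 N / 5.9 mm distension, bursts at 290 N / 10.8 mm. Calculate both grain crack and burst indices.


Crack index = 219 / 5.9 = 37.1 N/mm
Burst index = 290 / 10.8 = 26.9 N/mm


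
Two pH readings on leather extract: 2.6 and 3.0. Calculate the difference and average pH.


Difference = |2.6 - 3.0| = 0.4
Average = (2.6 + 3.0) / 2 = 2.80


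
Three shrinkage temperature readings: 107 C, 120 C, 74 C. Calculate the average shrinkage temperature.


100.3 C


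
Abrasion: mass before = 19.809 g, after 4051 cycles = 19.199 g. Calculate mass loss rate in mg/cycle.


Mass loss = 19.809 - 19.199 = 0.610 g
Rate = 0.610 / 4051 x 1000 = 0.151 mg/cycle


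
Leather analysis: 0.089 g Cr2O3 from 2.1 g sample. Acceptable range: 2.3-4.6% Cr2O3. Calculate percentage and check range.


Cr2O3% = 0.089 / 2.1 x 100 = 4.24%
Acceptable range: 2.3 to 4.6%
Within range: Yes


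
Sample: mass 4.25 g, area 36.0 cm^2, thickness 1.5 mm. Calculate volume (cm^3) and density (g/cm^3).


Thickness in cm = 1.5 / 10 = 0.15 cm
Volume = 36.0 x 0.15 = 5.400 cm^3
Density = 4.25 / 5.400 = 0.787 g/cm^3


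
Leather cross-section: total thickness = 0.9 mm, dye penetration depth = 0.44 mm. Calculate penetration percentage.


48.9%

Penetration% = 0.44 / 0.9 x 100
Penetration = 48.9%


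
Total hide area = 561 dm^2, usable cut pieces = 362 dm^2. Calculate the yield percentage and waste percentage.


Yield = 362 / 561 x 100 = 64.5%
Waste = 561 - 362 = 199 dm^2
Waste% = 100 - 64.5 = 35.5%


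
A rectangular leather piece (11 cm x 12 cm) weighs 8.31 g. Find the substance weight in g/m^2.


Area = 11 x 12 = 132 cm^2
SW = 8.31 / 132 x 10000 = 629.5 g/m^2


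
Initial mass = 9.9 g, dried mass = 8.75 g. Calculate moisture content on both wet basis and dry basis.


Moisture lost = 9.9 - 8.75 = 1.15 g
Wet basis MC = 1.15 / 9.9 x 100 = 11.6%
Dry basis MC = 1.15 / 8.75 x 100 = 13.1%


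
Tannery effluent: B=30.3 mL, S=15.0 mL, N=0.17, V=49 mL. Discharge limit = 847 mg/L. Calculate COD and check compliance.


COD = (30.3 - 15.0) x 0.17 x 8000 / 49 = 424.7 mg/L
Limit: 847 mg/L
Compliant: Yes


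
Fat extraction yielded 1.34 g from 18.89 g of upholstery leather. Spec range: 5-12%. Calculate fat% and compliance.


Fat% = 1.34 / 18.89 x 100 = 7.1%
Spec range: 5-12%
Compliant: Yes


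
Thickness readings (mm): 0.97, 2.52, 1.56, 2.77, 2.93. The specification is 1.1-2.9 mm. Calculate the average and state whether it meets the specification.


Average = 2.15 mm
Within specification: Yes


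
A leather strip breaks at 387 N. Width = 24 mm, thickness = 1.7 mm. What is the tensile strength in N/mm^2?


Cross-sectional area = 24 x 1.7 = 40.8 mm^2
Tensile strength = 387 / 40.8 = 9.49 N/mm^2


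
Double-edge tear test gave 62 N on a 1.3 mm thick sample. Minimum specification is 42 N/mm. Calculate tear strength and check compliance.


Tear strength = 47.7 N/mm
Compliant: Yes


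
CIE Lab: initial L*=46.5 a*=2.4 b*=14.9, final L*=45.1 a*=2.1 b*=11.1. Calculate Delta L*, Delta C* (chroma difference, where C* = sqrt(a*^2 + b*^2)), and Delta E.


Delta L* = 45.1 - 46.5 = -1.4
C1* = sqrt((2.4)^2 + (14.9)^2) = 15.092
C2* = sqrt((2.1)^2 + (11.1)^2) = 11.297
Delta C* = 11.297 - 15.092 = -3.80
Delta E = sqrt((-1.4)^2 + (-0.3)^2 + (-3.8)^2) = 4.06


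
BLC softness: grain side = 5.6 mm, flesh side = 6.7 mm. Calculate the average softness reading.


Average = (5.6 + 6.7) / 2
Average = 6.15 mm


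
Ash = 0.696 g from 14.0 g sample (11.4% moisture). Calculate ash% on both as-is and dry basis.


As-is ash% = 0.696 / 14.0 x 100 = 4.97%
Dry mass = 14.0 x (100 - 11.4) / 100 = 12.404 g
Dry-basis ash% = 0.696 / 12.404 x 100 = 5.61%


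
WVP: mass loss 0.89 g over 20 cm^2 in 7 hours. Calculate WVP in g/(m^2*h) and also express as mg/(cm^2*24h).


WVP = 0.89 / (20 x 7) x 10000 = 63.57 g/(m^2*h)
Mass loss in mg = 0.89 x 1000 = 890 mg
Per cm^2 per 24h in mg: 890 x 24 / (20 x 7) = 21360 / 140 = 152.57 mg/(cm^2*24h)


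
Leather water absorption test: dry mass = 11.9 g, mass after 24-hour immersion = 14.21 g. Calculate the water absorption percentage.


Water absorbed = 14.21 - 11.9 = 2.31 g
WA% = 2.31 / 11.9 x 100 = 19.4%


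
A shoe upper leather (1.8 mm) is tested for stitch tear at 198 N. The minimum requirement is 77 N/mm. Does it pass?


STS = 198 / 1.8 = 110.0 N/mm
Minimum required: 77 N/mm
Passes: Yes


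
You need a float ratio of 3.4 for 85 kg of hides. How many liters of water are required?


289.0 L

Water = hide weight x target ratio
Water = 85 x 3.4 = 289.0 L


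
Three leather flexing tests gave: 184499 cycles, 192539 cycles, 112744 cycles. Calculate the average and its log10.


Average = 163261 cycles
log10 = 5.21


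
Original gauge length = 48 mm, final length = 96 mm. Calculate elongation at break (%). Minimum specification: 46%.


Elongation = 100.0%
Meets spec: Yes

Extension = 96 - 48 = 48 mm
Elongation = 48 / 48 x 100 = 100.0%
Minimum required: 46%
Meets specification: Yes


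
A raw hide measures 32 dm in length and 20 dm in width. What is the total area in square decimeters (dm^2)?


640 dm^2

Area = length x width
Area = 32 x 20 = 640 dm^2


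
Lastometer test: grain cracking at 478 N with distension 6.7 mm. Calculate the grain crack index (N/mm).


Grain crack index = force / distension
Index = 478 / 6.7 = 71.3 N/mm


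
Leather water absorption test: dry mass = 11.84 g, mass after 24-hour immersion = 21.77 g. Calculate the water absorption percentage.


Water absorbed = 21.77 - 11.84 = 9.93 g
WA% = 9.93 / 11.84 x 100 = 83.9%


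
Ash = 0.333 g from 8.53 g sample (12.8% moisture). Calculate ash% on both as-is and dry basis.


As-is ash = 3.90%
Dry-basis ash = 4.48%

As-is ash% = 0.333 / 8.53 x 100 = 3.90%
Dry mass = 8.53 x (100 - 12.8) / 100 = 7.43816 g
Dry-basis ash% = 0.333 / 7.43816 x 100 = 4.48%


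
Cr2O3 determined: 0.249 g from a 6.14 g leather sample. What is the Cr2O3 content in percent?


4.06%

Cr2O3% = 0.249 / 6.14 x 100
Cr2O3% = 4.06%


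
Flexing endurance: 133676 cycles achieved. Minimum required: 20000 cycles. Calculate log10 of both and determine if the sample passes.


log10(133676) = 5.13
log10(20000) = 4.30
Passes: Yes


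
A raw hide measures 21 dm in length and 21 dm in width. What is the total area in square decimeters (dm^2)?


Area = length x width
Area = 21 x 21 = 441 dm^2


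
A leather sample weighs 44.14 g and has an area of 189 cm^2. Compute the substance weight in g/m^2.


2335.4 g/m^2

Substance weight = mass / area x 10000
SW = 44.14 / 189 x 10000
SW = 2335.4 g/m^2


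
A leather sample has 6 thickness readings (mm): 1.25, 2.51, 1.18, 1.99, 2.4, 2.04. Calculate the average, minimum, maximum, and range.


Sum = 11.37
Average = 11.37 / 6 = 1.90 mm
Minimum = 1.18 mm
Maximum = 2.51 mm
Range = 2.51 - 1.18 = 1.33 mm


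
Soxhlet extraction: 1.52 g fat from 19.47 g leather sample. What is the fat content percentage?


Fat content = 1.52 / 19.47 x 100
Fat = 7.8%


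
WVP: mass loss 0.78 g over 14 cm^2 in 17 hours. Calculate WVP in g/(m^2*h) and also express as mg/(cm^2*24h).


WVP = 0.78 / (14 x 17) x 10000 = 32.77 g/(m^2*h)
Mass loss in mg = 0.78 x 1000 = 780 mg
Per cm^2 per 24h in mg: 780 x 24 / (14 x 17) = 18720 / 238 = 78.66 mg/(cm^2*24h)


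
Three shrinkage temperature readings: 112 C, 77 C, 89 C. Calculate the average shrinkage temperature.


Average = (112 + 77 + 89) / 3
Average = 278 / 3 = 92.7 C


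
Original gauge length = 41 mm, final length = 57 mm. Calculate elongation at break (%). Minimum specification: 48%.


Extension = 57 - 41 = 16 mm
Elongation = 16 / 41 x 100 = 39.0%
Minimum required: 48%
Meets specification: No


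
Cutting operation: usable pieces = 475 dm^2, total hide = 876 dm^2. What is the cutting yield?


Yield = usable / total x 100
Yield = 475 / 876 x 100 = 54.2%


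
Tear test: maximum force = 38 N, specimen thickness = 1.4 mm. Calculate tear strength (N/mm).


Tear strength = force / thickness
Tear = 38 / 1.4 = 27.1 N/mm


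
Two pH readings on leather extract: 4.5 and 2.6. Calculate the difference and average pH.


Difference = 1.9
Average pH = 3.55

Difference = |4.5 - 2.6| = 1.9
Average = (4.5 + 2.6) / 2 = 3.55


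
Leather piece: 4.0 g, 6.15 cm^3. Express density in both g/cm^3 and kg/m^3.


Density = 4.0 / 6.15 = 0.650 g/cm^3
Convert: 0.650 x 1000 = 650 kg/m^3


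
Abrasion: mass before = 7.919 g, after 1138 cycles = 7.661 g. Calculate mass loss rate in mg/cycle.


0.227 mg/cycle

Mass loss = 7.919 - 7.661 = 0.258 g
Rate = 0.258 / 1138 x 1000 = 0.227 mg/cycle


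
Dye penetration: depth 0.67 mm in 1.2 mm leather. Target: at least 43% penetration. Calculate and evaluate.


Penetration = 0.67 / 1.2 x 100 = 55.8%
Target: 43%
Meets target: Yes


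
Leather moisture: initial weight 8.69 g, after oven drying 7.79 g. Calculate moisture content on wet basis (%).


Moisture = 8.69 - 7.79 = 0.90 g
MC = 0.90 / 8.69 x 100 = 10.4%


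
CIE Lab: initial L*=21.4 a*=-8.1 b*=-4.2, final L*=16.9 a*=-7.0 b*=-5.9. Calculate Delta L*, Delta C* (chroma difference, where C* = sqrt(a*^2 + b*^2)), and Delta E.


Delta L* = -4.5
Delta C* = 0.03
Delta E = 4.93

Delta L* = 16.9 - 21.4 = -4.5
C1* = sqrt((-8.1)^2 + (-4.2)^2) = 9.124
C2* = sqrt((-7.0)^2 + (-5.9)^2) = 9.155
Delta C* = 9.155 - 9.124 = 0.03
Delta E = sqrt((-4.5)^2 + (1.1)^2 + (-1.7)^2) = 4.93


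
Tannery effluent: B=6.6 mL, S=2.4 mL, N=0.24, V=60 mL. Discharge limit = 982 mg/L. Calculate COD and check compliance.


COD = 134.4 mg/L
Compliant: Yes


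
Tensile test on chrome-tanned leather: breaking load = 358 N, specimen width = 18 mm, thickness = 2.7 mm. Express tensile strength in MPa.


Cross-section = 18 x 2.7 = 48.6 mm^2
TS = 358 / 48.6 = 7.37 MPa
(1 N/mm^2 = 1 MPa)


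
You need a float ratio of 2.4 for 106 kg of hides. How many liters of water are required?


Water = hide weight x target ratio
Water = 106 x 2.4 = 254.4 L


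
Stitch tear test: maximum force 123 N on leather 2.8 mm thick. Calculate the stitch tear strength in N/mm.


43.9 N/mm


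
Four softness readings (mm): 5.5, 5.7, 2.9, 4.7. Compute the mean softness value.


4.70 mm

Sum = 5.5 + 5.7 + 2.9 + 4.7
Mean = 18.8 / 4 = 4.70 mm


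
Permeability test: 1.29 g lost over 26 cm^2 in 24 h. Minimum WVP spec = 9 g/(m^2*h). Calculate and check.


WVP = 1.29 / (26 x 24) x 10000 = 20.67 g/(m^2*h)
Minimum: 9 g/(m^2*h)
Meets spec: Yes


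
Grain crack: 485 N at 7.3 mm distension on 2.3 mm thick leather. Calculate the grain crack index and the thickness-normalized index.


Crack index = 485 / 7.3 = 66.4 N/mm
Normalized = 66.4 / 2.3 = 28.9 N/mm per mm


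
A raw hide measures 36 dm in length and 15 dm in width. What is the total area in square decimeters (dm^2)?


540 dm^2


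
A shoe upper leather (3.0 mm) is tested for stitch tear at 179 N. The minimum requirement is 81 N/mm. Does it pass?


STS = 59.7 N/mm
Passes: No


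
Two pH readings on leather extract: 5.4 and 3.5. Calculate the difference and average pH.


Difference = 1.9
Average pH = 4.45

Difference = |5.4 - 3.5| = 1.9
Average = (5.4 + 3.5) / 2 = 4.45


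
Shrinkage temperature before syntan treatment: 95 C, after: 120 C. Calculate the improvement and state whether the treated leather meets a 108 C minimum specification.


Improvement = 25 C
Meets 108 C spec: Yes

Improvement = 120 - 95 = 25 C
Spec check: 120 C >= 108 C? Yes


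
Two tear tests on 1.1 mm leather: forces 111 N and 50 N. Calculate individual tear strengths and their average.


Tear 1 = 100.9 N/mm
Tear 2 = 45.5 N/mm
Average = 73.2 N/mm

Tear 1 = 111 / 1.1 = 100.9 N/mm
Tear 2 = 50 / 1.1 = 45.5 N/mm
Average = (100.9 + 45.5) / 2 = 73.2 N/mm


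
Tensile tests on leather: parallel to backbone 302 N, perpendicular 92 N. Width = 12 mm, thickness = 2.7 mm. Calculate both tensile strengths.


Parallel = 9.32 N/mm^2
Perpendicular = 2.84 N/mm^2


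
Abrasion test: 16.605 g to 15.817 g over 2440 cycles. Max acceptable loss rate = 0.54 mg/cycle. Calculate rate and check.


Loss = 16.605 - 15.817 = 0.788 g
Rate = 0.788 g / 2440 cycles x 1000 = 0.323 mg/cycle
Max = 0.54 mg/cycle
Passes: Yes


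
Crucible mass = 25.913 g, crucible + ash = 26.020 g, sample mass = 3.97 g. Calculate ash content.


Ash mass = 0.107 g
Ash content = 2.70%

Ash mass = 26.020 - 25.913 = 0.107 g
Ash% = 0.107 / 3.97 x 100 = 2.70%


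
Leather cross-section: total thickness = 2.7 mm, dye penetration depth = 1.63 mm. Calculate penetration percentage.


60.4%

Penetration% = 1.63 / 2.7 x 100
Penetration = 60.4%


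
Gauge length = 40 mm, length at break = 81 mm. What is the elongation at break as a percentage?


102.5%

Extension = 81 - 40 = 41 mm
Elongation = 41 / 40 x 100 = 102.5%


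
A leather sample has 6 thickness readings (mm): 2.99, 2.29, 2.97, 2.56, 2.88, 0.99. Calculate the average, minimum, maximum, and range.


Sum = 14.68
Average = 14.68 / 6 = 2.45 mm
Minimum = 0.99 mm
Maximum = 2.99 mm
Range = 2.99 - 0.99 = 2.00 mm


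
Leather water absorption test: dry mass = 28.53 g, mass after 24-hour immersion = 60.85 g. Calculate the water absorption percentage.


Water absorbed = 60.85 - 28.53 = 32.32 g
WA% = 32.32 / 28.53 x 100 = 113.3%


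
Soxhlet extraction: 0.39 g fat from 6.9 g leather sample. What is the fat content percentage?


5.7%

Fat content = 0.39 / 6.9 x 100
Fat = 5.7%


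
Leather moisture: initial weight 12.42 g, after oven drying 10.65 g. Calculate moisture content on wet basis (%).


Moisture = 12.42 - 10.65 = 1.77 g
MC = 1.77 / 12.42 x 100 = 14.3%


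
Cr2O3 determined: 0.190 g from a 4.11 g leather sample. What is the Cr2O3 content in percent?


4.62%

Cr2O3% = 0.190 / 4.11 x 100
Cr2O3% = 4.62%


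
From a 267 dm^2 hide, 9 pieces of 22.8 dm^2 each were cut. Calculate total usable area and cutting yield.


Usable area = 205.2 dm^2
Yield = 76.9%

Total usable = 9 x 22.8 = 205.2 dm^2
Yield = 205.2 / 267 x 100 = 76.9%


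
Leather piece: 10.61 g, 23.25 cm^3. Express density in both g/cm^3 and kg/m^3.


Density = 10.61 / 23.25 = 0.456 g/cm^3
Convert: 0.456 x 1000 = 456 kg/m^3


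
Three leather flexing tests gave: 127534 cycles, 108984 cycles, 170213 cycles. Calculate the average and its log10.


Average = (127534 + 108984 + 170213) / 3 = 135577 cycles
log10(135577) = 5.13


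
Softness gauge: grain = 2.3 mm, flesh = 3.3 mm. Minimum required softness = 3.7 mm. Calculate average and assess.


Average = (2.3 + 3.3) / 2 = 2.80 mm
Minimum = 3.7 mm
Meets requirement: No


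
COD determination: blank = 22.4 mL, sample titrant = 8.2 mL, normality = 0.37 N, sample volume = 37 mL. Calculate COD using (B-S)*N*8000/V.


COD = (22.4 - 8.2) x 0.37 x 8000 / 37
COD = 14.2 x 0.37 x 8000 / 37
COD = 1136.0 mg/L


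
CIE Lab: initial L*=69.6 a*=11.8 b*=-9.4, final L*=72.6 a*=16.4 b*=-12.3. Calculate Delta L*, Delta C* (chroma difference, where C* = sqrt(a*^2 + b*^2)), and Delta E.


Delta L* = 3.0
Delta C* = 5.41
Delta E = 6.21


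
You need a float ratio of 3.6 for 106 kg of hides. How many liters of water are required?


Water = hide weight x target ratio
Water = 106 x 3.6 = 381.6 L


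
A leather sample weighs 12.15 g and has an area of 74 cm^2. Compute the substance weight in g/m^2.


Substance weight = mass / area x 10000
SW = 12.15 / 74 x 10000
SW = 1641.9 g/m^2


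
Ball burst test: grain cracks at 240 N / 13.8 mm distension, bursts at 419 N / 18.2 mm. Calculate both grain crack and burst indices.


Crack index = 17.4 N/mm
Burst index = 23.0 N/mm

Crack index = 240 / 13.8 = 17.4 N/mm
Burst index = 419 / 18.2 = 23.0 N/mm


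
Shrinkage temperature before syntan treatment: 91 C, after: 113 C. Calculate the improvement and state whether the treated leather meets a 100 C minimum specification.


Improvement = 22 C
Meets 100 C spec: Yes


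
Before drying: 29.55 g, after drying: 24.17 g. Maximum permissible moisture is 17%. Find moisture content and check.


Moisture content = 18.2%
Acceptable: No


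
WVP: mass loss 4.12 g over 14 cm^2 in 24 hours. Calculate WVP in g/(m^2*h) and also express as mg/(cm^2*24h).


WVP = 122.62 g/(m^2*h)
Daily rate = 294.29 mg/(cm^2*24h)


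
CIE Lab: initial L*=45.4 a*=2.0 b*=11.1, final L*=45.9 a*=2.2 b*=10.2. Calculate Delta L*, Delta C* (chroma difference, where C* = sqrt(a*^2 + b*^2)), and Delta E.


Delta L* = 0.5
Delta C* = -0.84
Delta E = 1.05

Delta L* = 45.9 - 45.4 = 0.5
C1* = sqrt((2.0)^2 + (11.1)^2) = 11.279
C2* = sqrt((2.2)^2 + (10.2)^2) = 10.435
Delta C* = 10.435 - 11.279 = -0.84
Delta E = sqrt((0.5)^2 + (0.2)^2 + (-0.9)^2) = 1.05


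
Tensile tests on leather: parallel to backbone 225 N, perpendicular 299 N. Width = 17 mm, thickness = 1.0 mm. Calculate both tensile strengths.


Area = 17 x 1.0 = 17.0 mm^2
TS (parallel) = 225 / 17.0 = 13.24 N/mm^2
TS (perpendicular) = 299 / 17.0 = 17.59 N/mm^2


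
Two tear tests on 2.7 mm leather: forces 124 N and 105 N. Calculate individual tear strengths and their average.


Tear 1 = 45.9 N/mm
Tear 2 = 38.9 N/mm
Average = 42.4 N/mm

Tear 1 = 124 / 2.7 = 45.9 N/mm
Tear 2 = 105 / 2.7 = 38.9 N/mm
Average = (45.9 + 38.9) / 2 = 42.4 N/mm


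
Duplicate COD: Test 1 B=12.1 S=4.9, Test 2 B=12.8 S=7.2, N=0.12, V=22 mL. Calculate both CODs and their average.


COD1 = 314.2 mg/L
COD2 = 244.4 mg/L
Average = 279.3 mg/L


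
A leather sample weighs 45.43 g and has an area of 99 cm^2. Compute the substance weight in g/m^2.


4588.9 g/m^2

Substance weight = mass / area x 10000
SW = 45.43 / 99 x 10000
SW = 4588.9 g/m^2


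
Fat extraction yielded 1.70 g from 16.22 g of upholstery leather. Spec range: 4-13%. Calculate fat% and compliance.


Fat% = 1.70 / 16.22 x 100 = 10.5%
Spec range: 4-13%
Compliant: Yes


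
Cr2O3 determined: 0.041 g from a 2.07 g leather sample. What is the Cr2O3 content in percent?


Cr2O3% = 0.041 / 2.07 x 100
Cr2O3% = 1.98%
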